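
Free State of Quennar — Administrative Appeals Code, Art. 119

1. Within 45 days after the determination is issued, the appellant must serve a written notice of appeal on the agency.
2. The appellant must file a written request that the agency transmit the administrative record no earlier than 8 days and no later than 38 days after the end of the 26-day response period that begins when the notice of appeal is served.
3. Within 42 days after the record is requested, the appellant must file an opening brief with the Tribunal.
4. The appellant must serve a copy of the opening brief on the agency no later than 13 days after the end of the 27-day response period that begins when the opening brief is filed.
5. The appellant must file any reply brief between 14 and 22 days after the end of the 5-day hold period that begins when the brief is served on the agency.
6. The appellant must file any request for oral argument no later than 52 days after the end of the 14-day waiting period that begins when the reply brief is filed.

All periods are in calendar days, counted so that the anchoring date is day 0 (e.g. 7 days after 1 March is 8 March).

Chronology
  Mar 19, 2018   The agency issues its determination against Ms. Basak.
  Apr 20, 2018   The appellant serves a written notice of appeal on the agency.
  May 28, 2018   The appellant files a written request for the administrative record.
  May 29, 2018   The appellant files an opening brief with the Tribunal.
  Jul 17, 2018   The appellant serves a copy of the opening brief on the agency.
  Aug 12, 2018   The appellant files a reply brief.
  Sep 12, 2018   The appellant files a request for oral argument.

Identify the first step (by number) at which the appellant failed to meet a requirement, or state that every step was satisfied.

Step 4

(1) due by Mar 19, 2018 + 45 days = May 3, 2018; done Apr 20, 2018 — timely.
(2) the permitted window runs from May 16, 2018 + 8 = May 24, 2018 to May 16, 2018 + 38 = Jun 23, 2018; done May 28, 2018, which is between those dates.
(3) due by May 28, 2018 + 42 days = Jul 9, 2018; May 29, 2018 is within that limit.
(4) due by Jun 25, 2018 + 13 days = Jul 8, 2018; not done until Jul 17, 2018, 9 days after the deadline.
Later steps need not be reached.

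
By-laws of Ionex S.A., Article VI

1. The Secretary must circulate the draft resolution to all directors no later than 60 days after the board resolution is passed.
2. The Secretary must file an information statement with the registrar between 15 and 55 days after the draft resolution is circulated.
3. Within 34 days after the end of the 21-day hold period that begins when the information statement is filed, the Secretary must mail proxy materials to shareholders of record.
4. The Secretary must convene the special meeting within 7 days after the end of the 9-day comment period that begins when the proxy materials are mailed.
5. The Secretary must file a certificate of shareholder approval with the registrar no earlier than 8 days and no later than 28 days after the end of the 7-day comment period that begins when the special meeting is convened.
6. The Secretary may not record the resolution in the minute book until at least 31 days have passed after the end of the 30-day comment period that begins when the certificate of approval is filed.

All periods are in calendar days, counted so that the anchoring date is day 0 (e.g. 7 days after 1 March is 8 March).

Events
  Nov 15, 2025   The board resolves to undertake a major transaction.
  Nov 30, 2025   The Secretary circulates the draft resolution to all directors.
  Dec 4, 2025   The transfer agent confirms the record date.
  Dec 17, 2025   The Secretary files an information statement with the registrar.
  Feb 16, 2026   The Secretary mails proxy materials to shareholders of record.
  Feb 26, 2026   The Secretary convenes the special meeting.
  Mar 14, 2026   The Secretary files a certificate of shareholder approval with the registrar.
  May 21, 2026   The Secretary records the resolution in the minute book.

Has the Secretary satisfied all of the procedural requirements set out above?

Step 1 — counting 60 days from Nov 15, 2025 (when the board resolution is passed) gives a deadline of Jan 14, 2026; completed Nov 30, 2025, before the deadline.
Step 2 — 15 and 55 days from Nov 30, 2025 (when the draft resolution is circulated) are Dec 15, 2025 and Jan 24, 2026 respectively; done Dec 17, 2025 — within the window.
Step 3 — counting 34 days from Jan 7, 2026 (end of the 21-day hold period, which began when the information statement is filed on Dec 17, 2025) gives a deadline of Feb 10, 2026; not done until Feb 16, 2026, 6 days after the deadline.

No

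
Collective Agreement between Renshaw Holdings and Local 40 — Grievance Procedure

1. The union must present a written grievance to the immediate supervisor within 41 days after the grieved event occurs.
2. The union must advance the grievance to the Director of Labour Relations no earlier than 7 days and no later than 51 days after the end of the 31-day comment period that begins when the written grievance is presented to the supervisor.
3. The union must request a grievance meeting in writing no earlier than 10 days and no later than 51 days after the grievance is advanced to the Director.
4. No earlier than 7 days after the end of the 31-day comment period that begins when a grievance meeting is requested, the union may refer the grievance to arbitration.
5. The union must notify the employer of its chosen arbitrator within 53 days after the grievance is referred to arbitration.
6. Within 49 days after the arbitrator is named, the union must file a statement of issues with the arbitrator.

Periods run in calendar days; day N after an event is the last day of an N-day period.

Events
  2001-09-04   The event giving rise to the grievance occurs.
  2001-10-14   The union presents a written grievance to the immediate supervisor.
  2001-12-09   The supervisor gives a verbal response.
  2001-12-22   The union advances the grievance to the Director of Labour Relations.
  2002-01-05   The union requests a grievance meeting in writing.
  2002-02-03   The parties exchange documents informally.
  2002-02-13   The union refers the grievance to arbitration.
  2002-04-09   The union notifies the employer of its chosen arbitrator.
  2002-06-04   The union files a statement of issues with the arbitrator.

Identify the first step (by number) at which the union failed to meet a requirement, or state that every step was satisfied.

Step 1: 41 days after 2001-09-04 (when the grieved event occurs) is 2001-10-15; done 2001-10-14 — timely.
Step 2: the window is 7–51 days after 2001-11-14 (end of the 31-day comment period, which began when the written grievance is presented to the supervisor on 2001-10-14), so 2001-11-21 through 2002-01-04; done 2001-12-22 — within the window.
Step 3: the window is 10–51 days after 2001-12-22 (when the grievance is advanced to the Director), so 2002-01-01 through 2002-02-11; 2002-01-05 falls inside that range.
Step 4: the earliest permitted date is 7 days after 2002-02-05 (end of the 31-day comment period, which began when a grievance meeting is requested on 2002-01-05), i.e. 2002-02-12; done 2002-02-13 — permitted.
Step 5: 53 days after 2002-02-13 (when the grievance is referred to arbitration) is 2002-04-07; 2002-04-09 misses that deadline by 2 days.

Step 5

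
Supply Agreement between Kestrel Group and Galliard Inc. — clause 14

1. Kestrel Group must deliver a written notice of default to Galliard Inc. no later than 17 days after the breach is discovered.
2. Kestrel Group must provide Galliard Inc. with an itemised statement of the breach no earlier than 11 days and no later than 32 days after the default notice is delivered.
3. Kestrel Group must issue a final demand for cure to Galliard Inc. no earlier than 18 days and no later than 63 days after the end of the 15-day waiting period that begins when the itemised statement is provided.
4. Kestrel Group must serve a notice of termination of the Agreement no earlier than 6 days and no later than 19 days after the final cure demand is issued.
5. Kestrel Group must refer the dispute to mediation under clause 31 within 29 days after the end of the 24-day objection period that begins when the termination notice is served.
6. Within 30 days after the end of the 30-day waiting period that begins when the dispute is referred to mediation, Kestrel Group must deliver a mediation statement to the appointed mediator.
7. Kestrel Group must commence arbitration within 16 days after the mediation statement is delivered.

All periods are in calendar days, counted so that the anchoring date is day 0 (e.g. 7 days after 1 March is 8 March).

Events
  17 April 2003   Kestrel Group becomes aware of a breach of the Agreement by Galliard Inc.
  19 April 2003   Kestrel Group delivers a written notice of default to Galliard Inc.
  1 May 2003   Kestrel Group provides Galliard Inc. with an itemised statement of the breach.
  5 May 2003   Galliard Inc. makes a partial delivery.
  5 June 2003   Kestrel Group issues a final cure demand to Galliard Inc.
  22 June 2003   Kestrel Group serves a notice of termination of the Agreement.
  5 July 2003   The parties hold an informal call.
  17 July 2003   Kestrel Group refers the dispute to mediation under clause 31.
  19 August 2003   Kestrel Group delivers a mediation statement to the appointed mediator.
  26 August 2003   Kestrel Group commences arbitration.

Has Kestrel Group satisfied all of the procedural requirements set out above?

Yes

Step 1 — counting 17 days from 17 April 2003 (when the breach is discovered) gives a deadline of 4 May 2003; 19 April 2003 is within that limit.
Step 2 — 11 and 32 days from 19 April 2003 (when the default notice is delivered) are 30 April 2003 and 21 May 2003 respectively; done 1 May 2003 — within the window.
Step 3 — 18 and 63 days from 16 May 2003 (end of the 15-day waiting period, which began when the itemised statement is provided on 1 May 2003) are 3 June 2003 and 18 July 2003 respectively; 5 June 2003 falls inside that range.
Step 4 — 6 and 19 days from 5 June 2003 (when the final cure demand is issued) are 11 June 2003 and 24 June 2003 respectively; done 22 June 2003, which is between those dates.
Step 5 — counting 29 days from 16 July 2003 (end of the 24-day objection period, which began when the termination notice is served on 22 June 2003) gives a deadline of 14 August 2003; 17 July 2003 is within that limit.
Step 6 — counting 30 days from 16 August 2003 (end of the 30-day waiting period, which began when the dispute is referred to mediation on 17 July 2003) gives a deadline of 15 September 2003; completed 19 August 2003, before the deadline.
Step 7 — counting 16 days from 19 August 2003 (when the mediation statement is delivered) gives a deadline of 4 September 2003; done 26 August 2003 — timely.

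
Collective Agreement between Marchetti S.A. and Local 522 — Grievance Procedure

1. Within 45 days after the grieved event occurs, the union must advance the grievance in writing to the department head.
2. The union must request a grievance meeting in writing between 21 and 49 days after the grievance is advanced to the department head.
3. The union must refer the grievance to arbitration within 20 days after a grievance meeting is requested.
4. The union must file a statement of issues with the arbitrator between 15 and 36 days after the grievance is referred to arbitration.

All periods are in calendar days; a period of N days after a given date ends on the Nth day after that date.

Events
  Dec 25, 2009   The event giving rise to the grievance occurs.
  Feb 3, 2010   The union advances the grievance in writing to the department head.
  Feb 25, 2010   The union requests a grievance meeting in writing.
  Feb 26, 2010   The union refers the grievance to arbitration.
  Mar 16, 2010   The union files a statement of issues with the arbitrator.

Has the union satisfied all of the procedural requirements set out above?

(1) due by Dec 25, 2009 + 45 days = Feb 8, 2010; completed Feb 3, 2010, before the deadline.
(2) the permitted window runs from Feb 3, 2010 + 21 = Feb 24, 2010 to Feb 3, 2010 + 49 = Mar 24, 2010; Feb 25, 2010 falls inside that range.
(3) due by Feb 25, 2010 + 20 days = Mar 17, 2010; Feb 26, 2010 is within that limit.
(4) the permitted window runs from Feb 26, 2010 + 15 = Mar 13, 2010 to Feb 26, 2010 + 36 = Apr 3, 2010; Mar 16, 2010 falls inside that range.

Yes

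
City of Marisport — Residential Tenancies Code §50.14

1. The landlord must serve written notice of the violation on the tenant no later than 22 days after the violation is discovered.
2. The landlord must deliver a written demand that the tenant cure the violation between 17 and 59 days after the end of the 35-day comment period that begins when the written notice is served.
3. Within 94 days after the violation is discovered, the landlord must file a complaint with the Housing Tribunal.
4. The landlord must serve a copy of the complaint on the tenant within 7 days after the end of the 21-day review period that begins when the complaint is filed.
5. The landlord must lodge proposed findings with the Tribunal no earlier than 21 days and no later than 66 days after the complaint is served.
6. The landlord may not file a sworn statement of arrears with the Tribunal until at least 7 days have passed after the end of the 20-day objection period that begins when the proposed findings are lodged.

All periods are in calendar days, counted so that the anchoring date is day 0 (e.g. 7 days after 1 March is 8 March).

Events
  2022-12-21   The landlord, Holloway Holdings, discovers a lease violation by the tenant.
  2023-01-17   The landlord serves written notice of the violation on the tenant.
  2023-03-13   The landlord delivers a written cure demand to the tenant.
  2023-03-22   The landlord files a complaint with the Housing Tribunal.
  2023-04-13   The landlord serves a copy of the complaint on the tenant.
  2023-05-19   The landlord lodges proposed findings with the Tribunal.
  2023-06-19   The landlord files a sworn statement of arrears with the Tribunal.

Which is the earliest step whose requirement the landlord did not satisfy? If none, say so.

Step 1: 22 days after 2022-12-21 (when the violation is discovered) is 2023-01-12; not done until 2023-01-17, 5 days after the deadline.
No need to go further; step 1 was not satisfied.

Step 1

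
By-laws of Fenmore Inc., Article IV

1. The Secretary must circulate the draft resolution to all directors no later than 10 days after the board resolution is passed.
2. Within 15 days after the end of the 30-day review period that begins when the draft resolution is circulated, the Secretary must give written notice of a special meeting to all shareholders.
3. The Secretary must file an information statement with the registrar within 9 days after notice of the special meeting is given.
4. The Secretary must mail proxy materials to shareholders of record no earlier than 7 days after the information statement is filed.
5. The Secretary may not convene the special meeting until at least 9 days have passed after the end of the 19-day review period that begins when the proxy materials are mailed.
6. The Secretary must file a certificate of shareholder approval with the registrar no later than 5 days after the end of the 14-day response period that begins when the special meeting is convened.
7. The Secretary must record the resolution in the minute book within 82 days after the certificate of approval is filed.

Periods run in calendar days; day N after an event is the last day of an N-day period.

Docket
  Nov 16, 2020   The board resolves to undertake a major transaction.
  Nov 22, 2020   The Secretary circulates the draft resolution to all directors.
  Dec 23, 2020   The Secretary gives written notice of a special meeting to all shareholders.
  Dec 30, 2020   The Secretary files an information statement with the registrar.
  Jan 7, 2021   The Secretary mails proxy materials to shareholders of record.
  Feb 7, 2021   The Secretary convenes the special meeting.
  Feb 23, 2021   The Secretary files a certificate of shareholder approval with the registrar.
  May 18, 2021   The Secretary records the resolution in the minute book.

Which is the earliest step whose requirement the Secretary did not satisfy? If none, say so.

Step 7

Step 1 — counting 10 days from Nov 16, 2020 (when the board resolution is passed) gives a deadline of Nov 26, 2020; completed Nov 22, 2020, before the deadline.
Step 2 — counting 15 days from Dec 22, 2020 (end of the 30-day review period, which began when the draft resolution is circulated on Nov 22, 2020) gives a deadline of Jan 6, 2021; Dec 23, 2020 is within that limit.
Step 3 — counting 9 days from Dec 23, 2020 (when notice of the special meeting is given) gives a deadline of Jan 1, 2021; done Dec 30, 2020 — timely.
Step 4 — must wait 7 days from Dec 30, 2020 (when the information statement is filed), so not before Jan 6, 2021; done Jan 7, 2021, after the minimum wait.
Step 5 — must wait 9 days from Jan 26, 2021 (end of the 19-day review period, which began when the proxy materials are mailed on Jan 7, 2021), so not before Feb 4, 2021; done Feb 7, 2021 — permitted.
Step 6 — counting 5 days from Feb 21, 2021 (end of the 14-day response period, which began when the special meeting is convened on Feb 7, 2021) gives a deadline of Feb 26, 2021; completed Feb 23, 2021, before the deadline.
Step 7 — counting 82 days from Feb 23, 2021 (when the certificate of approval is filed) gives a deadline of May 16, 2021; done May 18, 2021 — 2 days late.
No need to go further; step 7 was not satisfied.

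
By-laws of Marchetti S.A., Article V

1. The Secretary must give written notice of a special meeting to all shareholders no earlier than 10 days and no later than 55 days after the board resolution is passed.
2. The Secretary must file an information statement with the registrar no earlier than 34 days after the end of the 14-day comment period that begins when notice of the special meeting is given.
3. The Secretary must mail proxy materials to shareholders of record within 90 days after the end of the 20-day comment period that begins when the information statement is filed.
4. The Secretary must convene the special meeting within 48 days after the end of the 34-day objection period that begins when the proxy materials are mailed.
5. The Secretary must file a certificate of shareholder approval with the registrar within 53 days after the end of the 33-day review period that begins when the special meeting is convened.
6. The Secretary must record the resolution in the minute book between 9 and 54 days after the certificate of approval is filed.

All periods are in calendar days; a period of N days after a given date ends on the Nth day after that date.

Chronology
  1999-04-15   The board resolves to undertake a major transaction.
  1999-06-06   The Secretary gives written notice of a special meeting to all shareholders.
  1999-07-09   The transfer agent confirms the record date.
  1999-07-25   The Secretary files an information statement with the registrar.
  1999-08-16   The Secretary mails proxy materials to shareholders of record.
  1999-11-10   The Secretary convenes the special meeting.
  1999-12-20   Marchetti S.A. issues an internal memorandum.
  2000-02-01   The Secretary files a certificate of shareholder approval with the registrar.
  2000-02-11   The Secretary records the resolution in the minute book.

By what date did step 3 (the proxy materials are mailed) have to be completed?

1999-11-12

The information statement is filed on 1999-07-25; the 20-day comment period therefore ends 1999-08-14, and step 3 runs from that date. 90 days after 1999-08-14 is 1999-11-12.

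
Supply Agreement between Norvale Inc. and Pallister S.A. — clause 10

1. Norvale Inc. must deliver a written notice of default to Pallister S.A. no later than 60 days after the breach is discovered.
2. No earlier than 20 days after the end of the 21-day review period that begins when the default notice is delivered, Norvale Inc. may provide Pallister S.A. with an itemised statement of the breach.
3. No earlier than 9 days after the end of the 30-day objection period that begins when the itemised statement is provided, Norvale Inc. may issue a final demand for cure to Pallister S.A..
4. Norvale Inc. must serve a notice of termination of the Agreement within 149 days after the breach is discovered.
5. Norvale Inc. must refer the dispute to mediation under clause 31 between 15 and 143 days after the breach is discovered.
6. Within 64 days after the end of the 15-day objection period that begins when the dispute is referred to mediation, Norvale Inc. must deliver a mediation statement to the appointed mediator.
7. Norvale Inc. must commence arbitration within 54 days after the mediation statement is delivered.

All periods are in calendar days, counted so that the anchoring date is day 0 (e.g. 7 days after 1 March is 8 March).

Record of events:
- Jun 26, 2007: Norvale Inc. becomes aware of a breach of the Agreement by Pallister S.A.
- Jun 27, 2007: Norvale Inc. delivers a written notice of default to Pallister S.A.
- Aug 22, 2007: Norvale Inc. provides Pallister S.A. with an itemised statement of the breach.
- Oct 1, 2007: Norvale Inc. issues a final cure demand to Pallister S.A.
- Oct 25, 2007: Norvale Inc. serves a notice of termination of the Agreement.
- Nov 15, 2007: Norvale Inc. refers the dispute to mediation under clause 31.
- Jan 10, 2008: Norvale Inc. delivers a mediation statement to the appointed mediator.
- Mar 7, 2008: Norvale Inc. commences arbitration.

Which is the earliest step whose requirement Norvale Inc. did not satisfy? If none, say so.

Step 7

Step 1 — counting 60 days from Jun 26, 2007 (when the breach is discovered) gives a deadline of Aug 25, 2007; completed Jun 27, 2007, before the deadline.
Step 2 — must wait 20 days from Jul 18, 2007 (end of the 21-day review period, which began when the default notice is delivered on Jun 27, 2007), so not before Aug 7, 2007; done Aug 22, 2007, after the minimum wait.
Step 3 — must wait 9 days from Sep 21, 2007 (end of the 30-day objection period, which began when the itemised statement is provided on Aug 22, 2007), so not before Sep 30, 2007; Oct 1, 2007 is on or after that date.
Step 4 — counting 149 days from Jun 26, 2007 (when the breach is discovered) gives a deadline of Nov 22, 2007; done Oct 25, 2007 — timely.
Step 5 — 15 and 143 days from Jun 26, 2007 (when the breach is discovered) are Jul 11, 2007 and Nov 16, 2007 respectively; done Nov 15, 2007, which is between those dates.
Step 6 — counting 64 days from Nov 30, 2007 (end of the 15-day objection period, which began when the dispute is referred to mediation on Nov 15, 2007) gives a deadline of Feb 2, 2008; Jan 10, 2008 is within that limit.
Step 7 — counting 54 days from Jan 10, 2008 (when the mediation statement is delivered) gives a deadline of Mar 4, 2008; done Mar 7, 2008 — 3 days late.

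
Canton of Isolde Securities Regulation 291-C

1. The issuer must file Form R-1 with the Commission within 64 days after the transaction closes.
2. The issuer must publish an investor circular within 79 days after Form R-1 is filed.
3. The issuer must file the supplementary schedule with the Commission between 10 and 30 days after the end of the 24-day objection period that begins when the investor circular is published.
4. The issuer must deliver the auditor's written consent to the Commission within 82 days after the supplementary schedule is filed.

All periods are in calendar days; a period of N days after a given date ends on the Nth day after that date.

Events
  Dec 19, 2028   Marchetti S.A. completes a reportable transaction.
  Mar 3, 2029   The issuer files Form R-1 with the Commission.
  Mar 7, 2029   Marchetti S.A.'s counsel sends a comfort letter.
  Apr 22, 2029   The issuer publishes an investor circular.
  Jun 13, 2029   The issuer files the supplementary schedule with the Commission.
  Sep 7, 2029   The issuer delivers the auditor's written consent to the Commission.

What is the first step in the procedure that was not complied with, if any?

(1) due by Dec 19, 2028 + 64 days = Feb 21, 2029; not done until Mar 3, 2029, 10 days after the deadline.
The analysis stops there.

Step 1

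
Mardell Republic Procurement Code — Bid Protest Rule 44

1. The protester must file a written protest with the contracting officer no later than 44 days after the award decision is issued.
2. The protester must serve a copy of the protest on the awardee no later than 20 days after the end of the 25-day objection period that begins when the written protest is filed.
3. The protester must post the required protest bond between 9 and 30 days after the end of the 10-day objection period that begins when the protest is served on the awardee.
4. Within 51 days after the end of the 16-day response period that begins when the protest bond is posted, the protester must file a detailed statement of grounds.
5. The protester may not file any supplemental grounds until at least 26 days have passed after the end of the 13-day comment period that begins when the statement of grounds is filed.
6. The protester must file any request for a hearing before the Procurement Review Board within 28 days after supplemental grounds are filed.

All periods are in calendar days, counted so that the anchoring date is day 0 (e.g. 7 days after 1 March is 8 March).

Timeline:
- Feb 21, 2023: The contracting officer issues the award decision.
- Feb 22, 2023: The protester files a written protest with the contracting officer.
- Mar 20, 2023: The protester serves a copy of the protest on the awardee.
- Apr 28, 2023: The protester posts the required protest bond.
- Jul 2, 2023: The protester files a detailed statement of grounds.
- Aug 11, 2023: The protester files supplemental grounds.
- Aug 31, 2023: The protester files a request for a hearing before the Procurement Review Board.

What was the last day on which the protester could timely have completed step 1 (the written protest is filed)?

Apr 6, 2023

Step 1 runs from Feb 21, 2023, when the award decision is issued. 44 days after Feb 21, 2023 is Apr 6, 2023.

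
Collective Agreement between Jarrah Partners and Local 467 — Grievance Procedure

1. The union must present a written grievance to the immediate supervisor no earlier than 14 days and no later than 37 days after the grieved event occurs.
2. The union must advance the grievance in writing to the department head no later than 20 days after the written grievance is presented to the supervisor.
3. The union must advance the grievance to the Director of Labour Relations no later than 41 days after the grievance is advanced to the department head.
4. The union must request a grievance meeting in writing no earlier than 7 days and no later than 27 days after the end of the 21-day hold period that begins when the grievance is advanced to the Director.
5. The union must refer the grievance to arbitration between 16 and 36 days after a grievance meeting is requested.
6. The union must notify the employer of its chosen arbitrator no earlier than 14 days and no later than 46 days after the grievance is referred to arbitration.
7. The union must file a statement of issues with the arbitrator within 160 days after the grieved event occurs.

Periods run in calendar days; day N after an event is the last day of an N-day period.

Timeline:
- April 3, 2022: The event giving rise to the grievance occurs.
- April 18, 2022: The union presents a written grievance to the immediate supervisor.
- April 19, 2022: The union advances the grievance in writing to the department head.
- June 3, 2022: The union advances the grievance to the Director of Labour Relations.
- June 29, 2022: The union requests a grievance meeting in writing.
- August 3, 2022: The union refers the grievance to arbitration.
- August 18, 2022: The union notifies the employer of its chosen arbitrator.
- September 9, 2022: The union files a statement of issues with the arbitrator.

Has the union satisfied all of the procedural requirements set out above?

No

(1) the permitted window runs from April 3, 2022 + 14 = April 17, 2022 to April 3, 2022 + 37 = May 10, 2022; April 18, 2022 falls inside that range.
(2) due by April 18, 2022 + 20 days = May 8, 2022; completed April 19, 2022, before the deadline.
(3) due by April 19, 2022 + 41 days = May 30, 2022; not done until June 3, 2022, 4 days after the deadline.
No need to go further; step 3 was not satisfied.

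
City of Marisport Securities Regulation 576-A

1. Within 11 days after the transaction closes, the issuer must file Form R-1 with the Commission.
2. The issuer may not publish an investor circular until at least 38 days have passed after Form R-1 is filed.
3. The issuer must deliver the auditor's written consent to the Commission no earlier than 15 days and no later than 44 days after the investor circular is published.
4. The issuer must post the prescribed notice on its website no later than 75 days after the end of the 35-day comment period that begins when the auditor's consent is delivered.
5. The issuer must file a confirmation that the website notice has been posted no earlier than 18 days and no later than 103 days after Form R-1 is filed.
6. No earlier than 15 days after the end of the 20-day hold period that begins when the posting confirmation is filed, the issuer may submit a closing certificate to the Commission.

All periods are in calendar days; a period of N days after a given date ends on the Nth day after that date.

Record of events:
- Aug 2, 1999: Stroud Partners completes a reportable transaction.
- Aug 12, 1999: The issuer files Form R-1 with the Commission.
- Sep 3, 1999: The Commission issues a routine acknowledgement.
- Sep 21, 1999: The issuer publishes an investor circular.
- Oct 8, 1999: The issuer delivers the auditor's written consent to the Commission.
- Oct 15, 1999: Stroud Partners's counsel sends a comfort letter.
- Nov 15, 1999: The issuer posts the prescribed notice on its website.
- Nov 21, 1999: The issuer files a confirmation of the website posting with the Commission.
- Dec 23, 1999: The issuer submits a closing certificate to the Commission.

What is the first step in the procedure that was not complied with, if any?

Step 6

Step 1 — counting 11 days from Aug 2, 1999 (when the transaction closes) gives a deadline of Aug 13, 1999; done Aug 12, 1999 — timely.
Step 2 — must wait 38 days from Aug 12, 1999 (when Form R-1 is filed), so not before Sep 19, 1999; done Sep 21, 1999 — permitted.
Step 3 — 15 and 44 days from Sep 21, 1999 (when the investor circular is published) are Oct 6, 1999 and Nov 4, 1999 respectively; done Oct 8, 1999, which is between those dates.
Step 4 — counting 75 days from Nov 12, 1999 (end of the 35-day comment period, which began when the auditor's consent is delivered on Oct 8, 1999) gives a deadline of Jan 26, 2000; completed Nov 15, 1999, before the deadline.
Step 5 — 18 and 103 days from Aug 12, 1999 (when Form R-1 is filed) are Aug 30, 1999 and Nov 23, 1999 respectively; Nov 21, 1999 falls inside that range.
Step 6 — must wait 15 days from Dec 11, 1999 (end of the 20-day hold period, which began when the posting confirmation is filed on Nov 21, 1999), so not before Dec 26, 1999; Dec 23, 1999 is 3 days before the earliest permitted date.
That is the first point of non-compliance.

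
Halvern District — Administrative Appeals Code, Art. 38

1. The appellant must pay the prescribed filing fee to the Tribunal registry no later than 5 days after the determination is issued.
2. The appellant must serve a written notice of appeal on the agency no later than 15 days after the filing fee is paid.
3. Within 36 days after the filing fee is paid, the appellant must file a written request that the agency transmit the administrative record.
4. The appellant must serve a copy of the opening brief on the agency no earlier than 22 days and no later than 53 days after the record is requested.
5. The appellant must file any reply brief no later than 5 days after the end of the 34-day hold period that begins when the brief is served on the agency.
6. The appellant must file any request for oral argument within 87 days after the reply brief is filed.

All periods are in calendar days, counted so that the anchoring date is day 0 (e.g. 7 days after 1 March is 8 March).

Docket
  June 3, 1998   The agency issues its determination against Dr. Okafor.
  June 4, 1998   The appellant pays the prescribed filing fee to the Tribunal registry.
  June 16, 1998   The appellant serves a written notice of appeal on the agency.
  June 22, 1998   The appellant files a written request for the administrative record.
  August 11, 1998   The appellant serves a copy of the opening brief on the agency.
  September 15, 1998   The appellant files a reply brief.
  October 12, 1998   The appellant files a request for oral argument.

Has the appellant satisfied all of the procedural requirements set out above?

Step 1 — counting 5 days from June 3, 1998 (when the determination is issued) gives a deadline of June 8, 1998; June 4, 1998 is within that limit.
Step 2 — counting 15 days from June 4, 1998 (when the filing fee is paid) gives a deadline of June 19, 1998; done June 16, 1998 — timely.
Step 3 — counting 36 days from June 4, 1998 (when the filing fee is paid) gives a deadline of July 10, 1998; done June 22, 1998 — timely.
Step 4 — 22 and 53 days from June 22, 1998 (when the record is requested) are July 14, 1998 and August 14, 1998 respectively; done August 11, 1998 — within the window.
Step 5 — counting 5 days from September 14, 1998 (end of the 34-day hold period, which began when the brief is served on the agency on August 11, 1998) gives a deadline of September 19, 1998; done September 15, 1998 — timely.
Step 6 — counting 87 days from September 15, 1998 (when the reply brief is filed) gives a deadline of December 11, 1998; completed October 12, 1998, before the deadline.

Yes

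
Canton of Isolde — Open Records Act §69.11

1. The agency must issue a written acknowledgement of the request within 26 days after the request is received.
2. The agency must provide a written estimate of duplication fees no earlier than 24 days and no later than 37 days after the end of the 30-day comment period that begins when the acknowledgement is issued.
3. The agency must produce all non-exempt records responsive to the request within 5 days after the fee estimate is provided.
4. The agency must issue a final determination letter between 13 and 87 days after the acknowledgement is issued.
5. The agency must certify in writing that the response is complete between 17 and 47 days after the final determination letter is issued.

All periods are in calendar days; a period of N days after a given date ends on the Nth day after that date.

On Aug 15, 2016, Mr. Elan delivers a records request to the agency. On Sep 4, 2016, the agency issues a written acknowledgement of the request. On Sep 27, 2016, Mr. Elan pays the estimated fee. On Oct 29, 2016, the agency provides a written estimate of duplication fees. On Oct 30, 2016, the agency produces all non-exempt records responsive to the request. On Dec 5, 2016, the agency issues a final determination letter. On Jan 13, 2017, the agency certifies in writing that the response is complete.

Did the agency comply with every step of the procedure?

No

Step 1: 26 days after Aug 15, 2016 (when the request is received) is Sep 10, 2016; Sep 4, 2016 is within that limit.
Step 2: the window is 24–37 days after Oct 4, 2016 (end of the 30-day comment period, which began when the acknowledgement is issued on Sep 4, 2016), so Oct 28, 2016 through Nov 10, 2016; Oct 29, 2016 falls inside that range.
Step 3: 5 days after Oct 29, 2016 (when the fee estimate is provided) is Nov 3, 2016; done Oct 30, 2016 — timely.
Step 4: the window is 13–87 days after Sep 4, 2016 (when the acknowledgement is issued), so Sep 17, 2016 through Nov 30, 2016; done Dec 5, 2016 — 5 days after the window closed.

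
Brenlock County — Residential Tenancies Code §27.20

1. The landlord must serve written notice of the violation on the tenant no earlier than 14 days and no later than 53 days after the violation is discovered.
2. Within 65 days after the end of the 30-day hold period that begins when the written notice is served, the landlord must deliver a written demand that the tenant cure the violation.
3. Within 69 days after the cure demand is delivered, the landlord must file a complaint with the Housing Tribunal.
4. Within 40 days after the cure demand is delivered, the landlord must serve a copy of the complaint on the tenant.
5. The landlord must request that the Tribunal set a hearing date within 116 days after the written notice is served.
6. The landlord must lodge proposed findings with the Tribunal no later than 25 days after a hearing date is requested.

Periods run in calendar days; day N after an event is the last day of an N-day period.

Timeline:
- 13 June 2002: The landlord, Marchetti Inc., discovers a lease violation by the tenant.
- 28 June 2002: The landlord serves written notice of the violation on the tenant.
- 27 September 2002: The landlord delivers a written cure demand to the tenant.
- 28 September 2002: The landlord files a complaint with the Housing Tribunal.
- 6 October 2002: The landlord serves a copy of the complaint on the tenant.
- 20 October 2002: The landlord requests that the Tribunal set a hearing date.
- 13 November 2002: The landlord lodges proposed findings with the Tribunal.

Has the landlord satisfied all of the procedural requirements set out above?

Yes

Step 1: the window is 14–53 days after 13 June 2002 (when the violation is discovered), so 27 June 2002 through 5 August 2002; 28 June 2002 falls inside that range.
Step 2: 65 days after 28 July 2002 (end of the 30-day hold period, which began when the written notice is served on 28 June 2002) is 1 October 2002; 27 September 2002 is within that limit.
Step 3: 69 days after 27 September 2002 (when the cure demand is delivered) is 5 December 2002; done 28 September 2002 — timely.
Step 4: 40 days after 27 September 2002 (when the cure demand is delivered) is 6 November 2002; completed 6 October 2002, before the deadline.
Step 5: 116 days after 28 June 2002 (when the written notice is served) is 22 October 2002; 20 October 2002 is within that limit.
Step 6: 25 days after 20 October 2002 (when a hearing date is requested) is 14 November 2002; 13 November 2002 is within that limit.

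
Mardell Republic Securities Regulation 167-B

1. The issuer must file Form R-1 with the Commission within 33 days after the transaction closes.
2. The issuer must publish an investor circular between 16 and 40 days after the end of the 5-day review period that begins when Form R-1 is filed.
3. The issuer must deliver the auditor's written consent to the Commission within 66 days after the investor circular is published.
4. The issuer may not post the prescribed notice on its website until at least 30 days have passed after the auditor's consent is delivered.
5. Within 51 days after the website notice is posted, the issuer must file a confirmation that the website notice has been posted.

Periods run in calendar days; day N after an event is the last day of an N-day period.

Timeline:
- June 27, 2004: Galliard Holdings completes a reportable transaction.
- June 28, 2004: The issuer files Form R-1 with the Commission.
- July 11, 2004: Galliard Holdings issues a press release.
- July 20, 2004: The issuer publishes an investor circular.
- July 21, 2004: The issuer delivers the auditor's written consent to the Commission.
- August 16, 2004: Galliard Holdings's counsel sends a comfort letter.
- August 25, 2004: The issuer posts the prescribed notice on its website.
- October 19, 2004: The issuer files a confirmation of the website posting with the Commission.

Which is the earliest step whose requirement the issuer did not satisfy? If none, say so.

Step 5

(1) due by June 27, 2004 + 33 days = July 30, 2004; completed June 28, 2004, before the deadline.
(2) the permitted window runs from July 3, 2004 + 16 = July 19, 2004 to July 3, 2004 + 40 = August 12, 2004; done July 20, 2004 — within the window.
(3) due by July 20, 2004 + 66 days = September 24, 2004; July 21, 2004 is within that limit.
(4) permitted from July 21, 2004 + 30 days = August 20, 2004 onward; done August 25, 2004, after the minimum wait.
(5) due by August 25, 2004 + 51 days = October 15, 2004; October 19, 2004 misses that deadline by 4 days.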